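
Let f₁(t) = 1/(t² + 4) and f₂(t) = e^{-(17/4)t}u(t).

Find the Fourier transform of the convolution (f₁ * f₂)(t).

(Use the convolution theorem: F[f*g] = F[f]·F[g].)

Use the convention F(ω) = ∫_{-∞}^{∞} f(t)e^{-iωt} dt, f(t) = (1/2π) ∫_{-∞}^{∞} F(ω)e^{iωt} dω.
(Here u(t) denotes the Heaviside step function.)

F[f₁*f₂](ω) = \frac{2 \pi e^{- 2 \left|{\omega}\right|}}{4 i \omega + 17}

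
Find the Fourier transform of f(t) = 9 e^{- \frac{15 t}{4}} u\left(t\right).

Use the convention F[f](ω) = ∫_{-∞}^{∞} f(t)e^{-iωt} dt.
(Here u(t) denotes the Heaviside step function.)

F(ω) = \frac{36}{4 i \omega + 15}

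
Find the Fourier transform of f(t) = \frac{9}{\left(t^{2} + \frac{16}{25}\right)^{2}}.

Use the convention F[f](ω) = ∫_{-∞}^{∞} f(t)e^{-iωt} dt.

F(ω) = \frac{225 \pi \left(4 \left|{\omega}\right| + 5\right) e^{- \frac{4 \left|{\omega}\right|}{5}}}{128}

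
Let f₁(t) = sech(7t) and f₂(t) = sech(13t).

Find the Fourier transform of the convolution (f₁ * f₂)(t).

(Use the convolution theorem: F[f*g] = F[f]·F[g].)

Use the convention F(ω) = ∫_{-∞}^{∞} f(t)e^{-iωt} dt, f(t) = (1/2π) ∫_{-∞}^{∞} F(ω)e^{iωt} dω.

F[f₁*f₂](ω) = \frac{\pi^{2}}{91 \cosh{\left(\frac{\pi \omega}{26} \right)} \cosh{\left(\frac{\pi \omega}{14} \right)}}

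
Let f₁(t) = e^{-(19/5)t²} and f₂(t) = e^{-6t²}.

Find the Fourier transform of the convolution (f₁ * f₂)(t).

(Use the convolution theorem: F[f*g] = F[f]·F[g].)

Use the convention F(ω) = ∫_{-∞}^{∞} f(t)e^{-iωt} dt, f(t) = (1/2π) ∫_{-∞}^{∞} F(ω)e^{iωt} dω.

F[f₁*f₂](ω) = \frac{\sqrt{570} \pi e^{- \frac{49 \omega^{2}}{456}}}{114}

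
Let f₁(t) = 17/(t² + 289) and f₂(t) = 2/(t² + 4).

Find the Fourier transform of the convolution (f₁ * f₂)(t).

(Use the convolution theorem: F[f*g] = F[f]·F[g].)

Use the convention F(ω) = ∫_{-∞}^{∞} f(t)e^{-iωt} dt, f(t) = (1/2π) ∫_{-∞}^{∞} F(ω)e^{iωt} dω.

F[f₁*f₂](ω) = \pi^{2} e^{- 19 \left|{\omega}\right|}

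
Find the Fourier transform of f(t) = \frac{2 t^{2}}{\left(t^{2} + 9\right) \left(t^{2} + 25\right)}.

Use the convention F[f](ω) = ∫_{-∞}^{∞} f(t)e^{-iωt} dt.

F(ω) = \frac{\pi \left(5 - 3 e^{2 \left|{\omega}\right|}\right) e^{- 5 \left|{\omega}\right|}}{8}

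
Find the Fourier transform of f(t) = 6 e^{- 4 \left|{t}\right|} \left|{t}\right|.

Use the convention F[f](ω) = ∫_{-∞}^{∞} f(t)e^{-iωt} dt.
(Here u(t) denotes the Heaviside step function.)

F(ω) = \frac{12 \left(16 - \omega^{2}\right)}{\left(\omega^{2} + 16\right)^{2}}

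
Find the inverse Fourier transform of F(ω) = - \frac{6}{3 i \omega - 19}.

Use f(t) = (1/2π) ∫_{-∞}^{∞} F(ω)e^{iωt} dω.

f(t) = 2 e^{\frac{19 t}{3}} u\left(- t\right)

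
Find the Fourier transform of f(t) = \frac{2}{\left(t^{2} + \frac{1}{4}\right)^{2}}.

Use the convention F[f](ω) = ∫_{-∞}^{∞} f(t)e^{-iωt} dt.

F(ω) = 4 \pi \left(\left|{\omega}\right| + 2\right) e^{- \frac{\left|{\omega}\right|}{2}}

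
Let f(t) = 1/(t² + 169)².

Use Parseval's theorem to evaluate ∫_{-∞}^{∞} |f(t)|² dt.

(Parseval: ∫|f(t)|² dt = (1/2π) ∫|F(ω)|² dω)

∫|f(t)|² dt = \frac{5 \pi}{1003976272}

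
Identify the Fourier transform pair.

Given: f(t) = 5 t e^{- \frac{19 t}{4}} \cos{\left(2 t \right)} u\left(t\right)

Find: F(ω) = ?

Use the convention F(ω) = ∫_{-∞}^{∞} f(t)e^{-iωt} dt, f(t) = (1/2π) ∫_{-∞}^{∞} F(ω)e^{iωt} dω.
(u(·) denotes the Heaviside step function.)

F(ω) = \frac{80 \left(\left(4 i \omega + 19\right)^{2} - 64\right)}{\left(\left(4 i \omega + 19\right)^{2} + 64\right)^{2}}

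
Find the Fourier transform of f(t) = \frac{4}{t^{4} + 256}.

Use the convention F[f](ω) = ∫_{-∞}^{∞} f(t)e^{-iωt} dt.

F(ω) = \frac{\pi e^{- 2 \sqrt{2} \left|{\omega}\right|} \sin{\left(2 \sqrt{2} \left|{\omega}\right| + \frac{\pi}{4} \right)}}{16}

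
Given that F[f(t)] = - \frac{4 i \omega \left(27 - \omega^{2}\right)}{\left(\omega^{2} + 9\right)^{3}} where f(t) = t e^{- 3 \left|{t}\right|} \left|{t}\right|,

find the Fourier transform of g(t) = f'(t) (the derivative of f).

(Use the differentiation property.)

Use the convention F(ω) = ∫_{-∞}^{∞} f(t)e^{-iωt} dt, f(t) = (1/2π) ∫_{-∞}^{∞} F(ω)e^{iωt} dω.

F[g](ω) = \frac{4 \omega^{2} \left(27 - \omega^{2}\right)}{\left(\omega^{2} + 9\right)^{3}}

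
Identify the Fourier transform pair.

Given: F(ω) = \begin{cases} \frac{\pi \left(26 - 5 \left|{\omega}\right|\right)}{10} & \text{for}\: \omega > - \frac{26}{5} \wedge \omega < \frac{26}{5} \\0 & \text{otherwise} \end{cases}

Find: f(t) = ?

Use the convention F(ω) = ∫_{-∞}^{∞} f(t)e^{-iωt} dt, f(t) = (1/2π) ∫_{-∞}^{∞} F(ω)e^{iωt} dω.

f(t) = \frac{\sin^{2}{\left(\frac{13 t}{5} \right)}}{t^{2}}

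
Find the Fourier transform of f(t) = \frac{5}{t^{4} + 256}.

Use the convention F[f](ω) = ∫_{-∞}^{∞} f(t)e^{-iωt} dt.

F(ω) = \frac{5 \pi e^{- 2 \sqrt{2} \left|{\omega}\right|} \sin{\left(2 \sqrt{2} \left|{\omega}\right| + \frac{\pi}{4} \right)}}{64}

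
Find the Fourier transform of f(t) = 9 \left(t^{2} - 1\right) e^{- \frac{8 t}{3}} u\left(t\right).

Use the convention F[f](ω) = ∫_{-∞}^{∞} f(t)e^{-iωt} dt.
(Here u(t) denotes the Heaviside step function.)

F(ω) = \frac{27 \left(54 i \omega - \left(3 i \omega + 8\right)^{3} + 144\right)}{\left(3 i \omega + 8\right)^{4}}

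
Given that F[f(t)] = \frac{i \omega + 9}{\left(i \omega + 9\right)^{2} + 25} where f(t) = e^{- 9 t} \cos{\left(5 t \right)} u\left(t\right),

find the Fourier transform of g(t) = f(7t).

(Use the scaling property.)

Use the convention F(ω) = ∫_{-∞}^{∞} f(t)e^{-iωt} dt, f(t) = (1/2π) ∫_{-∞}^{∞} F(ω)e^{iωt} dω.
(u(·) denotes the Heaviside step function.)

F[g](ω) = \frac{i \omega + 63}{\left(i \omega + 63\right)^{2} + 1225}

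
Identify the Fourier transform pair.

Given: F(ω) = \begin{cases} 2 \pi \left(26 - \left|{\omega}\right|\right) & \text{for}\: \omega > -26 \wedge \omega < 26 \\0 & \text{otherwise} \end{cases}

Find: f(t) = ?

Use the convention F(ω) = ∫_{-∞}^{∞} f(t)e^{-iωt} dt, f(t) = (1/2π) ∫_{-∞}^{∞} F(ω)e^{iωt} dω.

f(t) = \frac{4 \sin^{2}{\left(13 t \right)}}{t^{2}}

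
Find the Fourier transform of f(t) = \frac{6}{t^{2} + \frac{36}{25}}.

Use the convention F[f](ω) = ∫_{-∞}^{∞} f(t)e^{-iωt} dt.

F(ω) = 5 \pi e^{- \frac{6 \left|{\omega}\right|}{5}}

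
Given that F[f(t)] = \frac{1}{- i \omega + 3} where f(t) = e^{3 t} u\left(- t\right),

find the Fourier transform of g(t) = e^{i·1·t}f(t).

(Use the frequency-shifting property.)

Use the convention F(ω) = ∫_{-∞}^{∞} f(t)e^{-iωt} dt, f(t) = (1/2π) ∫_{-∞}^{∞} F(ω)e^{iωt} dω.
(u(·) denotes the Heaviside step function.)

F[g](ω) = \frac{i}{\omega - 1 + 3 i}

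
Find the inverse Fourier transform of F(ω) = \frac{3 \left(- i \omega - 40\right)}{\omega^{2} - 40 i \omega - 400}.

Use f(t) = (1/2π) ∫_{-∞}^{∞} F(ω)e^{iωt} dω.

f(t) = 3 \left(20 t + 1\right) e^{- 20 t} u\left(t\right)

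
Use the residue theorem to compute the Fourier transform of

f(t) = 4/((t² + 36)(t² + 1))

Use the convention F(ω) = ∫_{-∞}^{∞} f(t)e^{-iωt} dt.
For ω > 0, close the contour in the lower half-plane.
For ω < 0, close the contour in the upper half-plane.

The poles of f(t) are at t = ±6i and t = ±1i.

Let g(z) = f(z)e^{-iωz}; for large |z| the factor e^{-iωz} decays in the lower half-plane when ω > 0 and in the upper half-plane when ω < 0.

Case ω > 0 (lower half-plane, clockwise contour ⇒ F(ω) = -2πi·ΣRes):
  Res_{z = - 6 i} g(z) = - \frac{i e^{- 6 \omega}}{105}
  Res_{z = - i} g(z) = \frac{2 i e^{- \omega}}{35}
  F(ω) = -2πi·ΣRes = \frac{2 \pi \left(6 e^{5 \omega} - 1\right) e^{- 6 \omega}}{105}

Case ω < 0 (upper half-plane, counterclockwise contour ⇒ F(ω) = +2πi·ΣRes):
  Res_{z = 6 i} g(z) = \frac{i e^{6 \omega}}{105}
  Res_{z = i} g(z) = - \frac{2 i e^{\omega}}{35}
  F(ω) = 2πi·ΣRes = \frac{2 \pi \left(6 - e^{5 \omega}\right) e^{\omega}}{105}

Both cases combine into a single formula in |ω|:

F(ω) = \frac{2 \pi \left(6 e^{5 \left|{\omega}\right|} - 1\right) e^{- 6 \left|{\omega}\right|}}{105}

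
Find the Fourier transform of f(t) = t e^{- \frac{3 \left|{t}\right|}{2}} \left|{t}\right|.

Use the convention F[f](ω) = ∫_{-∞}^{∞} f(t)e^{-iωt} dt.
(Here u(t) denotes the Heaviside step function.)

F(ω) = \frac{64 i \omega \left(4 \omega^{2} - 27\right)}{\left(4 \omega^{2} + 9\right)^{3}}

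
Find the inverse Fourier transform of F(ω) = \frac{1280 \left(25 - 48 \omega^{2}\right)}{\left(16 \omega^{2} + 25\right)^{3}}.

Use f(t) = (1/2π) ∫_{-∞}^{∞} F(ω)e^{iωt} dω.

f(t) = t^{2} e^{- \frac{5 \left|{t}\right|}{4}}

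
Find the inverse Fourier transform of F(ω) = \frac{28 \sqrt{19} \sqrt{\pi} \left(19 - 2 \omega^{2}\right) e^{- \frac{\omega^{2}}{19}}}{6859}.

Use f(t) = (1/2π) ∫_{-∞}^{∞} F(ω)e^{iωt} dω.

f(t) = 7 t^{2} e^{- \frac{19 t^{2}}{4}}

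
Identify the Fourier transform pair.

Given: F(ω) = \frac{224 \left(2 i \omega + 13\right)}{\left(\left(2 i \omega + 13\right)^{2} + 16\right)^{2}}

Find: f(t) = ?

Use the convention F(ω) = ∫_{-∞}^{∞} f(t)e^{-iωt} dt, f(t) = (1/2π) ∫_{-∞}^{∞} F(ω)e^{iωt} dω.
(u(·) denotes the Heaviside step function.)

f(t) = 7 t e^{- \frac{13 t}{2}} \sin{\left(2 t \right)} u\left(t\right)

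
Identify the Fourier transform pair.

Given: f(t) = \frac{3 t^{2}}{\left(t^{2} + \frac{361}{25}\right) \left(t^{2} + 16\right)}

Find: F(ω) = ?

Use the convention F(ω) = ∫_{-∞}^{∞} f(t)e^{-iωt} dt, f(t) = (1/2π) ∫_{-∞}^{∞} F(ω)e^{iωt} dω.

F(ω) = \frac{100 \pi e^{- 4 \left|{\omega}\right|}}{13} - \frac{95 \pi e^{- \frac{19 \left|{\omega}\right|}{5}}}{13}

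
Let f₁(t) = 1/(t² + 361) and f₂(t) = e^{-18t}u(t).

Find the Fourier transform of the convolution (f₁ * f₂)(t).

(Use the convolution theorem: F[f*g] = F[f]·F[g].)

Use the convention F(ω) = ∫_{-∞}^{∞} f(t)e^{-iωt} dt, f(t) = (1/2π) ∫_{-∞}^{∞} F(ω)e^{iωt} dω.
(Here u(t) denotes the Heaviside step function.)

F[f₁*f₂](ω) = \frac{\pi e^{- 19 \left|{\omega}\right|}}{19 \left(i \omega + 18\right)}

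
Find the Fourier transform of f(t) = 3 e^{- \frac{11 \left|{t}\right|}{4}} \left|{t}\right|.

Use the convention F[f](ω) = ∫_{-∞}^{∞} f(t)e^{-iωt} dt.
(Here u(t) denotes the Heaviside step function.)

F(ω) = \frac{96 \left(121 - 16 \omega^{2}\right)}{\left(16 \omega^{2} + 121\right)^{2}}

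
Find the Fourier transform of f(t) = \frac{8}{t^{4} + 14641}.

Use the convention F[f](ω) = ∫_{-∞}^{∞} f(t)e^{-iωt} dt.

F(ω) = \frac{8 \pi e^{- \frac{11 \sqrt{2} \left|{\omega}\right|}{2}} \sin{\left(\frac{11 \sqrt{2} \left|{\omega}\right|}{2} + \frac{\pi}{4} \right)}}{1331}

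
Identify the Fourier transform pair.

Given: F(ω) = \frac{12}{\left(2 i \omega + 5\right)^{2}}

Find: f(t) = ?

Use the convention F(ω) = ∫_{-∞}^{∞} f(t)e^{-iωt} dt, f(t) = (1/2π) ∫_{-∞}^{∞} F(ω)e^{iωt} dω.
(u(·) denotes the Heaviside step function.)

f(t) = 3 t e^{- \frac{5 t}{2}} u\left(t\right)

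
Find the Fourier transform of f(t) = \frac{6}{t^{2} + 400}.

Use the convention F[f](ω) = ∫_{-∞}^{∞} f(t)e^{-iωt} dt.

F(ω) = \frac{3 \pi e^{- 20 \left|{\omega}\right|}}{10}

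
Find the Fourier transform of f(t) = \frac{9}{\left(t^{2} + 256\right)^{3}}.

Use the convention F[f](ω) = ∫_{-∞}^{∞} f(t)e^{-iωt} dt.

F(ω) = \frac{9 \pi \left(256 \omega^{2} + 48 \left|{\omega}\right| + 3\right) e^{- 16 \left|{\omega}\right|}}{8388608}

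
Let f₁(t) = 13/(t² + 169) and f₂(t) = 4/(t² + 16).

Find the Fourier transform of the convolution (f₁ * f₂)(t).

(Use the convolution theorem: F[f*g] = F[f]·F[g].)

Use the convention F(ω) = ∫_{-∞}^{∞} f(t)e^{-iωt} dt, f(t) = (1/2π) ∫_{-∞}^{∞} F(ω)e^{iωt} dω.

F[f₁*f₂](ω) = \pi^{2} e^{- 17 \left|{\omega}\right|}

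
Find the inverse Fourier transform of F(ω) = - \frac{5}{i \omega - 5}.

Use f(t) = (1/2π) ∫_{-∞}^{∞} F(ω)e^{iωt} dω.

f(t) = 5 e^{5 t} u\left(- t\right)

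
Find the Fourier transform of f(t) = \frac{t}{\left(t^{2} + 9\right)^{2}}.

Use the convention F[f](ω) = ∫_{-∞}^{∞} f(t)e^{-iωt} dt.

F(ω) = - \frac{i \pi \omega e^{- 3 \left|{\omega}\right|}}{6}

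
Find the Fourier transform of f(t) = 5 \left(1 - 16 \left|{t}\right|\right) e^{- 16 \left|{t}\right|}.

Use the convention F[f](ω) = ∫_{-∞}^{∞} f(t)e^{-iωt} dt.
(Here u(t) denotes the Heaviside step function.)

F(ω) = \frac{320 \omega^{2}}{\left(\omega^{2} + 256\right)^{2}}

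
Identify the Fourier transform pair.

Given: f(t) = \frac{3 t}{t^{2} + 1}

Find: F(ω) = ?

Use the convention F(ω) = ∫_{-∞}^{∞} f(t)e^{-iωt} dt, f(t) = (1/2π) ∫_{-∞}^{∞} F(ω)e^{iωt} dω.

F(ω) = - 3 i \pi e^{- \left|{\omega}\right|} \operatorname{sign}{\left(\omega \right)}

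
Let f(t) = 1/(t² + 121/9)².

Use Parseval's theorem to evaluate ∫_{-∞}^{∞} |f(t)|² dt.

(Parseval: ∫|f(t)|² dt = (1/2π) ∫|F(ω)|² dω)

∫|f(t)|² dt = \frac{10935 \pi}{311794736}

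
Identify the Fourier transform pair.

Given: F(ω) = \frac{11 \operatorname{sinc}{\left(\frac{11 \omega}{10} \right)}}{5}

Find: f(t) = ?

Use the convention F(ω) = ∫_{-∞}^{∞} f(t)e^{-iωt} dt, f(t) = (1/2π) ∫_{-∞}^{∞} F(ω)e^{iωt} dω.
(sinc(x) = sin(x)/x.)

f(t) = \begin{cases} 1 & \text{for}\: \left|{t}\right| < \frac{11}{10} \\0 & \text{otherwise} \end{cases}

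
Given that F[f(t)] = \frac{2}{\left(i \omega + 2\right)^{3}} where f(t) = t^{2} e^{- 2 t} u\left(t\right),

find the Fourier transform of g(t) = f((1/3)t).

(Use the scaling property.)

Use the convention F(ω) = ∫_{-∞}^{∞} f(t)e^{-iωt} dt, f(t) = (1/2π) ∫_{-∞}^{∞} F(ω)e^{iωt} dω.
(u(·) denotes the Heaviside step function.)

F[g](ω) = \frac{6}{\left(3 i \omega + 2\right)^{3}}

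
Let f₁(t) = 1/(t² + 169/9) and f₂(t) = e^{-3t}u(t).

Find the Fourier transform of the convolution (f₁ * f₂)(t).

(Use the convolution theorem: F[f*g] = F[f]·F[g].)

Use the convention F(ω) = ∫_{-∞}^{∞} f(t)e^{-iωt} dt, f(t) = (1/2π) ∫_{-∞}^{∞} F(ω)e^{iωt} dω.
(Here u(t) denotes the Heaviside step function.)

F[f₁*f₂](ω) = \frac{3 \pi e^{- \frac{13 \left|{\omega}\right|}{3}}}{13 \left(i \omega + 3\right)}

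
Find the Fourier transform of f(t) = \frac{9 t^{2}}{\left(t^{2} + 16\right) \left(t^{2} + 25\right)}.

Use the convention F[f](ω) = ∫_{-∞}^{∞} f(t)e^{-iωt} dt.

F(ω) = \pi \left(5 - 4 e^{\left|{\omega}\right|}\right) e^{- 5 \left|{\omega}\right|}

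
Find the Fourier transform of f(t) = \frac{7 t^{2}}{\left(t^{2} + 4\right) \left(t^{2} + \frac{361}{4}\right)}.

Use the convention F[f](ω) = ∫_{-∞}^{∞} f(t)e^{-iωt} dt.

F(ω) = - \frac{56 \pi e^{- 2 \left|{\omega}\right|}}{345} + \frac{266 \pi e^{- \frac{19 \left|{\omega}\right|}{2}}}{345}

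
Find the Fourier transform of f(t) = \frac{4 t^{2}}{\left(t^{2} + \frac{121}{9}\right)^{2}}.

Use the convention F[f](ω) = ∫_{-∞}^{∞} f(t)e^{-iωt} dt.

F(ω) = \frac{2 \pi \left(3 - 11 \left|{\omega}\right|\right) e^{- \frac{11 \left|{\omega}\right|}{3}}}{11}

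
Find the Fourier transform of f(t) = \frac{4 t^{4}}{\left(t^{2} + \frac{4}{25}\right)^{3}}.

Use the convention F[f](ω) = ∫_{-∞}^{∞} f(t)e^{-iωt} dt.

F(ω) = \frac{\pi \left(4 \omega^{2} - 50 \left|{\omega}\right| + 75\right) e^{- \frac{2 \left|{\omega}\right|}{5}}}{20}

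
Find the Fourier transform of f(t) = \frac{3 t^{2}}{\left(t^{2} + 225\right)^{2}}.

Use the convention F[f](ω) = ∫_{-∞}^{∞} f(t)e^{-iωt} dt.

F(ω) = \frac{\pi \left(1 - 15 \left|{\omega}\right|\right) e^{- 15 \left|{\omega}\right|}}{10}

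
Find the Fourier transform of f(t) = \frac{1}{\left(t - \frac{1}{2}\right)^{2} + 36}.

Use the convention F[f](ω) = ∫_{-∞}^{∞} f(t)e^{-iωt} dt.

F(ω) = \frac{\pi e^{- \frac{i \omega}{2} - 6 \left|{\omega}\right|}}{6}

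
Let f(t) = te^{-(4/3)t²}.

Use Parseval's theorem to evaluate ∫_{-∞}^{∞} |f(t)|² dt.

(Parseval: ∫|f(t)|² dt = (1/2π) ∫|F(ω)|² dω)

∫|f(t)|² dt = \frac{3 \sqrt{6} \sqrt{\pi}}{64}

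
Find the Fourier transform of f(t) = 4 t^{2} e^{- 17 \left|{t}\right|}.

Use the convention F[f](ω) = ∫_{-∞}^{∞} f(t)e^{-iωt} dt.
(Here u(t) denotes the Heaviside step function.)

F(ω) = \frac{272 \left(289 - 3 \omega^{2}\right)}{\left(\omega^{2} + 289\right)^{3}}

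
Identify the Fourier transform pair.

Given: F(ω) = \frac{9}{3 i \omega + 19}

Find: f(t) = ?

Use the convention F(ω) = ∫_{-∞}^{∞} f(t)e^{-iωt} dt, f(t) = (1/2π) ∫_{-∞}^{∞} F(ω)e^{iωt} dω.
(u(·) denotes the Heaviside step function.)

f(t) = 3 e^{- \frac{19 t}{3}} u\left(t\right)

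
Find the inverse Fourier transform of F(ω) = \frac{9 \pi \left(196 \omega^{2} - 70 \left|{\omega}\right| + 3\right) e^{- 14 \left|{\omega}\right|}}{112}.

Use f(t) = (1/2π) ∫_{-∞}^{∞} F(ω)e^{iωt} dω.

f(t) = \frac{9 t^{4}}{\left(t^{2} + 196\right)^{3}}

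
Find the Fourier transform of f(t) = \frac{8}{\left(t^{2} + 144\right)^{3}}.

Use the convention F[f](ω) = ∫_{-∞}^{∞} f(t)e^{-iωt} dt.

F(ω) = \frac{\pi \left(48 \omega^{2} + 12 \left|{\omega}\right| + 1\right) e^{- 12 \left|{\omega}\right|}}{82944}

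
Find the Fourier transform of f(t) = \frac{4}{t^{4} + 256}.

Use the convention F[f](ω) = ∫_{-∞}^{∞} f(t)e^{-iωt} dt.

F(ω) = \frac{\pi e^{- 2 \sqrt{2} \left|{\omega}\right|} \sin{\left(2 \sqrt{2} \left|{\omega}\right| + \frac{\pi}{4} \right)}}{16}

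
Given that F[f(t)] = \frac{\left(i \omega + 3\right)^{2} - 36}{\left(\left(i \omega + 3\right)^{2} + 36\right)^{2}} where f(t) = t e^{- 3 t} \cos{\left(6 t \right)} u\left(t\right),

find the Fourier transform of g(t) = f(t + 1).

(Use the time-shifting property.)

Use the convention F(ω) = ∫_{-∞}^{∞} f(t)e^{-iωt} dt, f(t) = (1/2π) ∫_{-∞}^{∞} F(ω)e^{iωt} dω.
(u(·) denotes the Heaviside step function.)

F[g](ω) = \frac{\left(\left(i \omega + 3\right)^{2} - 36\right) e^{i \omega}}{\left(\left(i \omega + 3\right)^{2} + 36\right)^{2}}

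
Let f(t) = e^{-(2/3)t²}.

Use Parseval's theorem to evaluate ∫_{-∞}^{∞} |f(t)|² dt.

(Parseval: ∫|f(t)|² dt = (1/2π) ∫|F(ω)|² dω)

∫|f(t)|² dt = \frac{\sqrt{3} \sqrt{\pi}}{2}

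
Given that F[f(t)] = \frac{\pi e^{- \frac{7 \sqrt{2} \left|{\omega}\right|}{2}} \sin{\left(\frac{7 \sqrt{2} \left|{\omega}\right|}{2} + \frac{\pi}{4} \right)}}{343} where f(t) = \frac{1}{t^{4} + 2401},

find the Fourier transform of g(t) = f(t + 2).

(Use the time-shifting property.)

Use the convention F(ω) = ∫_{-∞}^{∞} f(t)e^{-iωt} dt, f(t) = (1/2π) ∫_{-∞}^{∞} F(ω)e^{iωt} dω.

F[g](ω) = \frac{\pi e^{2 i \omega - \frac{7 \sqrt{2} \left|{\omega}\right|}{2}} \sin{\left(\frac{7 \sqrt{2} \left|{\omega}\right|}{2} + \frac{\pi}{4} \right)}}{343}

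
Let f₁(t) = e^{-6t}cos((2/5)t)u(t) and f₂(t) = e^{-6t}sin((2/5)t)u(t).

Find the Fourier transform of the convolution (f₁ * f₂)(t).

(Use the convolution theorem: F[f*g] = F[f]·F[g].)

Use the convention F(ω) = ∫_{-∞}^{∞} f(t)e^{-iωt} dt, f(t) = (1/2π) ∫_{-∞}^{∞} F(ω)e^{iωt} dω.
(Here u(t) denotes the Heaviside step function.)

F[f₁*f₂](ω) = \frac{250 \left(i \omega + 6\right)}{\left(25 \left(i \omega + 6\right)^{2} + 4\right)^{2}}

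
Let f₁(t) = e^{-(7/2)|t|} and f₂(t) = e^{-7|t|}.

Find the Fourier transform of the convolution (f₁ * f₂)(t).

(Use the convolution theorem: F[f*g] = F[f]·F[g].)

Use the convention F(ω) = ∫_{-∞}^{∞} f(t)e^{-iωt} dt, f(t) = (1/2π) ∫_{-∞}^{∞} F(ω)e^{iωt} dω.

F[f₁*f₂](ω) = \frac{392}{\left(\omega^{2} + 49\right) \left(4 \omega^{2} + 49\right)}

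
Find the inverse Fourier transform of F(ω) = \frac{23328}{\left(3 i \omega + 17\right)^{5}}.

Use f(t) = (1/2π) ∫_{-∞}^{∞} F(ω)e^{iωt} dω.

f(t) = 4 t^{4} e^{- \frac{17 t}{3}} u\left(t\right)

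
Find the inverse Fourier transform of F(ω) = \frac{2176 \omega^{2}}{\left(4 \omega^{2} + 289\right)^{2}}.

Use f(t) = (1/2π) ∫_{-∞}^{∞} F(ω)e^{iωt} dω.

f(t) = 4 \left(1 - \frac{17 \left|{t}\right|}{2}\right) e^{- \frac{17 \left|{t}\right|}{2}}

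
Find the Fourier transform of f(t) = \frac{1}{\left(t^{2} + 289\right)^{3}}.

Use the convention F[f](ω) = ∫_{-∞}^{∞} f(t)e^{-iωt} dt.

F(ω) = \frac{\pi \left(289 \omega^{2} + 51 \left|{\omega}\right| + 3\right) e^{- 17 \left|{\omega}\right|}}{11358856}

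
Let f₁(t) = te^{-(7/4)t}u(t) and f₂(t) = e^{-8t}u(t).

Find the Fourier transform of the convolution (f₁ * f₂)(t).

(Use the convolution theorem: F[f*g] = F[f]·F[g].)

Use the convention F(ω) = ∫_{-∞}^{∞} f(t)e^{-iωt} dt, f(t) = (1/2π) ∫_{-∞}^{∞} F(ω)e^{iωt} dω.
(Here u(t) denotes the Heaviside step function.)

F[f₁*f₂](ω) = \frac{16}{\left(i \omega + 8\right) \left(4 i \omega + 7\right)^{2}}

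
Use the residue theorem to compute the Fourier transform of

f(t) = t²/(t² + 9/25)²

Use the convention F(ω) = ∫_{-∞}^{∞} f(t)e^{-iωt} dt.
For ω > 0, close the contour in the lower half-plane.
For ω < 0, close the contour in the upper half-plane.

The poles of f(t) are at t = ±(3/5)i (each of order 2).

Let g(z) = f(z)e^{-iωz}; for large |z| the factor e^{-iωz} decays in the lower half-plane when ω > 0 and in the upper half-plane when ω < 0.

Case ω > 0 (lower half-plane, clockwise contour ⇒ F(ω) = -2πi·ΣRes):
  Res_{z = - \frac{3 i}{5}} g(z) = \frac{i \left(5 - 3 \omega\right) e^{- \frac{3 \omega}{5}}}{12} (pole of order 2)
  F(ω) = -2πi·ΣRes = \frac{\pi \left(5 - 3 \omega\right) e^{- \frac{3 \omega}{5}}}{6}

Case ω < 0 (upper half-plane, counterclockwise contour ⇒ F(ω) = +2πi·ΣRes):
  Res_{z = \frac{3 i}{5}} g(z) = \frac{i \left(- 3 \omega - 5\right) e^{\frac{3 \omega}{5}}}{12} (pole of order 2)
  F(ω) = 2πi·ΣRes = \frac{\pi \left(3 \omega + 5\right) e^{\frac{3 \omega}{5}}}{6}

Both cases combine into a single formula in |ω|:

F(ω) = \frac{\pi \left(5 - 3 \left|{\omega}\right|\right) e^{- \frac{3 \left|{\omega}\right|}{5}}}{6}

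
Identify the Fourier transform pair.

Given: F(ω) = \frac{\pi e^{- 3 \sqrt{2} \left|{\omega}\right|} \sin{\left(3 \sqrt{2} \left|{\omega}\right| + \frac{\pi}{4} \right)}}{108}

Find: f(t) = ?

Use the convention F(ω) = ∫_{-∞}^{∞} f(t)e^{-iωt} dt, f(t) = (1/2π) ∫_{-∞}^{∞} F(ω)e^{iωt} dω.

f(t) = \frac{2}{t^{4} + 1296}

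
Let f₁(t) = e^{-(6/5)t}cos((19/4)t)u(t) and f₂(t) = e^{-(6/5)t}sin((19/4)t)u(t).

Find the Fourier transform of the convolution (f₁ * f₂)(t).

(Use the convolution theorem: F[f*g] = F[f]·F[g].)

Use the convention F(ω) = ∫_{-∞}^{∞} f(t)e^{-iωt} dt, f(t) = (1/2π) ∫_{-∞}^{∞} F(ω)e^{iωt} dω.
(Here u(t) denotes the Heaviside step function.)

F[f₁*f₂](ω) = \frac{152000 \left(5 i \omega + 6\right)}{\left(16 \left(5 i \omega + 6\right)^{2} + 9025\right)^{2}}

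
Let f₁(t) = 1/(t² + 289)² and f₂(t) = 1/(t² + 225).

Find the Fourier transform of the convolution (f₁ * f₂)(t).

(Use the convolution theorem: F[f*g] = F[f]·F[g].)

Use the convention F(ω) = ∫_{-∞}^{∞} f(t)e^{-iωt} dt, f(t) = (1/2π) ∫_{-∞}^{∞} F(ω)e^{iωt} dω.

F[f₁*f₂](ω) = \frac{\pi^{2} \left(17 \left|{\omega}\right| + 1\right) e^{- 32 \left|{\omega}\right|}}{147390}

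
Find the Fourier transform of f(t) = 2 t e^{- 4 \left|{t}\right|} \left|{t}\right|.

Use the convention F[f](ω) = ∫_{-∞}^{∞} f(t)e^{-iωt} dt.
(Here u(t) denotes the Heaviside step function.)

F(ω) = \frac{8 i \omega \left(\omega^{2} - 48\right)}{\left(\omega^{2} + 16\right)^{3}}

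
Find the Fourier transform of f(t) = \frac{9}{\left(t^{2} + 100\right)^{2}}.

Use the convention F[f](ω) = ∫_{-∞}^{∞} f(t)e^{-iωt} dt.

F(ω) = \frac{9 \pi \left(10 \left|{\omega}\right| + 1\right) e^{- 10 \left|{\omega}\right|}}{2000}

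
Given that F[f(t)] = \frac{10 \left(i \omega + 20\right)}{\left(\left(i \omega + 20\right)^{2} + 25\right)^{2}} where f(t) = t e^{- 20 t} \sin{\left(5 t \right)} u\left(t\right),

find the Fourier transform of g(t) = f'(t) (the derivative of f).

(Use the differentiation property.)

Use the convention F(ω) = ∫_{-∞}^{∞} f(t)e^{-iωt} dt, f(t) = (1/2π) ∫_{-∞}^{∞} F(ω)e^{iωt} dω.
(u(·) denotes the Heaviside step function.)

F[g](ω) = \frac{10 i \omega \left(i \omega + 20\right)}{\left(\left(i \omega + 20\right)^{2} + 25\right)^{2}}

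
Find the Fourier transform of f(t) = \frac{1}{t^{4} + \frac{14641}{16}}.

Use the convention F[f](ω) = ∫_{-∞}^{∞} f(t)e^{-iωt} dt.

F(ω) = \frac{8 \pi e^{- \frac{11 \sqrt{2} \left|{\omega}\right|}{4}} \sin{\left(\frac{11 \sqrt{2} \left|{\omega}\right|}{4} + \frac{\pi}{4} \right)}}{1331}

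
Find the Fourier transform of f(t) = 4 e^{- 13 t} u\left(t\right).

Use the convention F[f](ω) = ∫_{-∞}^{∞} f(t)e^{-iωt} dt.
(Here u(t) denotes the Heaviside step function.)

F(ω) = \frac{4}{i \omega + 13}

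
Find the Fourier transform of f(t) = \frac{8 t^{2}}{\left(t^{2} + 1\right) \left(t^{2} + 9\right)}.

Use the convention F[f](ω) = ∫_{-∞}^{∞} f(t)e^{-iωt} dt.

F(ω) = \pi \left(3 - e^{2 \left|{\omega}\right|}\right) e^{- 3 \left|{\omega}\right|}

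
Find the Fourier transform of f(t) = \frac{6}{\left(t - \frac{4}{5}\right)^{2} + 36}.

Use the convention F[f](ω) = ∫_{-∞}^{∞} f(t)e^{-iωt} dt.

F(ω) = \pi e^{- \frac{4 i \omega}{5} - 6 \left|{\omega}\right|}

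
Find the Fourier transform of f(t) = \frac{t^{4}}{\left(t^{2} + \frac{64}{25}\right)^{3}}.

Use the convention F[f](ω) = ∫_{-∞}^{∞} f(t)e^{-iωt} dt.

F(ω) = \frac{\pi \left(64 \omega^{2} - 200 \left|{\omega}\right| + 75\right) e^{- \frac{8 \left|{\omega}\right|}{5}}}{320}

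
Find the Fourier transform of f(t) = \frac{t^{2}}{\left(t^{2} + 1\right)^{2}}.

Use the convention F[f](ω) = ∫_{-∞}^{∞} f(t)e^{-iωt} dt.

F(ω) = \frac{\pi \left(1 - \left|{\omega}\right|\right) e^{- \left|{\omega}\right|}}{2}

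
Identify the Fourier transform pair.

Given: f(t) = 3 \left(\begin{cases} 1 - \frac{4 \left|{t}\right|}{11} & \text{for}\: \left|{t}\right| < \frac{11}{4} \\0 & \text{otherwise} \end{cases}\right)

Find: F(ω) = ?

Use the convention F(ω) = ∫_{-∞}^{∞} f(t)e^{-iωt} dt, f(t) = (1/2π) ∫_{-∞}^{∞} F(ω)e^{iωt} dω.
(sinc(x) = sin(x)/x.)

F(ω) = \frac{33 \operatorname{sinc}^{2}{\left(\frac{11 \omega}{8} \right)}}{4}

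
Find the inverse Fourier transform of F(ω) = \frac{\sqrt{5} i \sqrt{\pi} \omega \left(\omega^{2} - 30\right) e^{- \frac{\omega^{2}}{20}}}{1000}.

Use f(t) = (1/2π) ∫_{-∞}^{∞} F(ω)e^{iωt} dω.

f(t) = 5 t^{3} e^{- 5 t^{2}}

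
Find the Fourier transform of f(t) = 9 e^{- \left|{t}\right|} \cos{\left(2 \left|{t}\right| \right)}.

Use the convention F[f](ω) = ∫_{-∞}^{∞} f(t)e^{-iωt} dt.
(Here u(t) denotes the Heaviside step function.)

F(ω) = \frac{18 \left(\omega^{2} + 5\right)}{\omega^{4} - 6 \omega^{2} + 25}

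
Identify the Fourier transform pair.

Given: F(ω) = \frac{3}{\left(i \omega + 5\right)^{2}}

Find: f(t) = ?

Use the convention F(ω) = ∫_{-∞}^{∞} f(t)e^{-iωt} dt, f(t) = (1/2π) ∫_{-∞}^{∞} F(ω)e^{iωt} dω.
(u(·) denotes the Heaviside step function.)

f(t) = 3 t e^{- 5 t} u\left(t\right)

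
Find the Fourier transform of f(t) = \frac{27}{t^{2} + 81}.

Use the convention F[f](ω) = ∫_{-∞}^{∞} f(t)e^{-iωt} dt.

F(ω) = 3 \pi e^{- 9 \left|{\omega}\right|}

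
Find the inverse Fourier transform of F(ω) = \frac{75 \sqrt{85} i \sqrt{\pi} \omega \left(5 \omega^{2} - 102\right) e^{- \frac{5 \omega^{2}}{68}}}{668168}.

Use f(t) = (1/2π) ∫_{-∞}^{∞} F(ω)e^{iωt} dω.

f(t) = 3 t^{3} e^{- \frac{17 t^{2}}{5}}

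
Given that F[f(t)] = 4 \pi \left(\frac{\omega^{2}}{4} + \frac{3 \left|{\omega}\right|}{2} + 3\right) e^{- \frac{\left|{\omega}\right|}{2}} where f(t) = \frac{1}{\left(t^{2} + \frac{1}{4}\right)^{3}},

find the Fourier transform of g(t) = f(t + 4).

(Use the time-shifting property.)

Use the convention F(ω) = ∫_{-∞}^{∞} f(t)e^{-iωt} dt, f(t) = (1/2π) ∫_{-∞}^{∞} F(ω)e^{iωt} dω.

F[g](ω) = \pi \left(\omega^{2} + 6 \left|{\omega}\right| + 12\right) e^{4 i \omega - \frac{\left|{\omega}\right|}{2}}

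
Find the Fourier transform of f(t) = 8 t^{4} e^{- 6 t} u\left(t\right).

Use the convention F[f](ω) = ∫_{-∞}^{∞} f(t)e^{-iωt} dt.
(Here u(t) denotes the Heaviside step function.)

F(ω) = \frac{192}{\left(i \omega + 6\right)^{5}}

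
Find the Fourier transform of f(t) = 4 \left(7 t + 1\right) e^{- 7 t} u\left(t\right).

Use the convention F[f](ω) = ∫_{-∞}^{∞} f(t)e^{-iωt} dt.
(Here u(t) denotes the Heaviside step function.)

F(ω) = \frac{4 \left(- i \omega - 14\right)}{\omega^{2} - 14 i \omega - 49}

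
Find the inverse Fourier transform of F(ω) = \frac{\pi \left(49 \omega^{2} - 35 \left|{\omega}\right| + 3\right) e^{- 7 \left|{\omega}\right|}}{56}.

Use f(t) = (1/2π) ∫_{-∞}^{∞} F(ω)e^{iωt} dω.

f(t) = \frac{t^{4}}{\left(t^{2} + 49\right)^{3}}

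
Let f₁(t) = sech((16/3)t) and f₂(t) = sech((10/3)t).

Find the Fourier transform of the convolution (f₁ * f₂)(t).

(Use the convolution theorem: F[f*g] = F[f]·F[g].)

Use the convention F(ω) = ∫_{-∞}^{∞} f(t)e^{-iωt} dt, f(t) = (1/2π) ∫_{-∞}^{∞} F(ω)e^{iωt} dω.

F[f₁*f₂](ω) = \frac{9 \pi^{2}}{160 \cosh{\left(\frac{3 \pi \omega}{32} \right)} \cosh{\left(\frac{3 \pi \omega}{20} \right)}}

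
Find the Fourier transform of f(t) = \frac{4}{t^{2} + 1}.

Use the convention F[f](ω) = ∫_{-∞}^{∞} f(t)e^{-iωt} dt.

F(ω) = 4 \pi e^{- \left|{\omega}\right|}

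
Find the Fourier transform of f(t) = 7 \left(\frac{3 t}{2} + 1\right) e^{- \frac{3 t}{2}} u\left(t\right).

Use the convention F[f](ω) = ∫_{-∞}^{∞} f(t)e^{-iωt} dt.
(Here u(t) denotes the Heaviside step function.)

F(ω) = \frac{28 \left(- i \omega - 3\right)}{4 \omega^{2} - 12 i \omega - 9}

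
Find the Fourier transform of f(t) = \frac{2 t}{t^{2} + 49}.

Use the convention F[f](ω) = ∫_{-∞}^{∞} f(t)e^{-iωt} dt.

F(ω) = - 2 i \pi e^{- 7 \left|{\omega}\right|} \operatorname{sign}{\left(\omega \right)}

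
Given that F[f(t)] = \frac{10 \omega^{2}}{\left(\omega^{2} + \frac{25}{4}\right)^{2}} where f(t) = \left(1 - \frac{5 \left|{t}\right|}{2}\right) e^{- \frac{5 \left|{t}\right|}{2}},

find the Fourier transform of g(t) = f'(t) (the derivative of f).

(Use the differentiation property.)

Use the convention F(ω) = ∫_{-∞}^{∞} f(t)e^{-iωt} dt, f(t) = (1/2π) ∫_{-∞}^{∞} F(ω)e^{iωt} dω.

F[g](ω) = \frac{160 i \omega^{3}}{\left(4 \omega^{2} + 25\right)^{2}}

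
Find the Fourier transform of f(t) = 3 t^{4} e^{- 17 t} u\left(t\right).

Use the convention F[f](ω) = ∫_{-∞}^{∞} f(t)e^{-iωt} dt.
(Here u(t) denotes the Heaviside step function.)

F(ω) = \frac{72}{\left(i \omega + 17\right)^{5}}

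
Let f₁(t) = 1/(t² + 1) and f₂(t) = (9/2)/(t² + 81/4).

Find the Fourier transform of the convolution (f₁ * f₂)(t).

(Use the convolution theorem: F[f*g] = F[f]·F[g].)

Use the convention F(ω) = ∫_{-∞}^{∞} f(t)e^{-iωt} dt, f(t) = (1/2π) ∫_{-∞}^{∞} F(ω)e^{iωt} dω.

F[f₁*f₂](ω) = \pi^{2} e^{- \frac{11 \left|{\omega}\right|}{2}}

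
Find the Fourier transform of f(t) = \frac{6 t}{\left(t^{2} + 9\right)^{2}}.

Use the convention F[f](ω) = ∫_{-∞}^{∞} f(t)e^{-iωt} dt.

F(ω) = - i \pi \omega e^{- 3 \left|{\omega}\right|}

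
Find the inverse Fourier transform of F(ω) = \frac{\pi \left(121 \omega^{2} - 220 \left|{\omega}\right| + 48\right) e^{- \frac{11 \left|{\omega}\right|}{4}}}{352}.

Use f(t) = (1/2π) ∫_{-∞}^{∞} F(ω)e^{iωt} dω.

f(t) = \frac{t^{4}}{\left(t^{2} + \frac{121}{16}\right)^{3}}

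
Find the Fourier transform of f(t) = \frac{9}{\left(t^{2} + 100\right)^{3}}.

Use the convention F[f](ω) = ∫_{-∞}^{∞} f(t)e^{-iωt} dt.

F(ω) = \frac{9 \pi \left(100 \omega^{2} + 30 \left|{\omega}\right| + 3\right) e^{- 10 \left|{\omega}\right|}}{800000}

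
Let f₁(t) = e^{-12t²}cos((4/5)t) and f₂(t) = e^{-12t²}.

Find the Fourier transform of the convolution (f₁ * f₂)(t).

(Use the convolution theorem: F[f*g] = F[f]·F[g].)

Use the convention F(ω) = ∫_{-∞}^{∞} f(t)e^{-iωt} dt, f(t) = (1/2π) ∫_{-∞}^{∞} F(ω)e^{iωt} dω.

F[f₁*f₂](ω) = \frac{\pi \left(e^{\frac{\omega}{15}} + 1\right) e^{- \frac{\omega^{2}}{24} - \frac{\omega}{30} - \frac{1}{75}}}{24}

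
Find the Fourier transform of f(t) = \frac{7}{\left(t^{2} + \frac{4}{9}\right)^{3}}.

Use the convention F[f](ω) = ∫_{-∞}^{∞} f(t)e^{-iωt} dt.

F(ω) = \frac{189 \pi \left(4 \omega^{2} + 18 \left|{\omega}\right| + 27\right) e^{- \frac{2 \left|{\omega}\right|}{3}}}{256}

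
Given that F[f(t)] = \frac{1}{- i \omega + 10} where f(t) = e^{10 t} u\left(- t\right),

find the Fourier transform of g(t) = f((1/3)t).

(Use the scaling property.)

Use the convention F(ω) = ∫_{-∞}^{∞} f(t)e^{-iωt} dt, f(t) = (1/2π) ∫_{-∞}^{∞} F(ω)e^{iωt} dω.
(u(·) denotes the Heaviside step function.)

F[g](ω) = - \frac{3}{3 i \omega - 10}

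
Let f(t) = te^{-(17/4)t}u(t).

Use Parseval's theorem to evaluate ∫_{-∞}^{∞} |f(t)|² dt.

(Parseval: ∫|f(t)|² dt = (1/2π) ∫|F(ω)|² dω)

∫|f(t)|² dt = \frac{16}{4913}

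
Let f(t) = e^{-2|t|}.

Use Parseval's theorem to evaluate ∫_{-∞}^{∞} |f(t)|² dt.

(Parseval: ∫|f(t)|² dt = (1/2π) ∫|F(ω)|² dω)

∫|f(t)|² dt = \frac{1}{2}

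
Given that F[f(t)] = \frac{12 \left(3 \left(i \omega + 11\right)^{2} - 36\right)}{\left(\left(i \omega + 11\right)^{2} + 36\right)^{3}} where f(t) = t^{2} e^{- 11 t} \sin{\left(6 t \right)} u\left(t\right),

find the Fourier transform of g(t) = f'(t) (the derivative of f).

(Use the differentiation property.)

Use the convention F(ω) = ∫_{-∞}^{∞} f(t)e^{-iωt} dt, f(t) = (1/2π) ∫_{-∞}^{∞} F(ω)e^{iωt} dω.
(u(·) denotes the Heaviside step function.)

F[g](ω) = \frac{36 i \omega \left(\left(i \omega + 11\right)^{2} - 12\right)}{\left(\left(i \omega + 11\right)^{2} + 36\right)^{3}}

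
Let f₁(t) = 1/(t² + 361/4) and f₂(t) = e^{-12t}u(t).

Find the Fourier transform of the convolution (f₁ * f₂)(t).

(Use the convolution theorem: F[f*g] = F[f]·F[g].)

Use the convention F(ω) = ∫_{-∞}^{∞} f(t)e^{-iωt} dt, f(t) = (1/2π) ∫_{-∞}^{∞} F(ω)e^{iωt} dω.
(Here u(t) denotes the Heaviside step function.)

F[f₁*f₂](ω) = \frac{2 \pi e^{- \frac{19 \left|{\omega}\right|}{2}}}{19 \left(i \omega + 12\right)}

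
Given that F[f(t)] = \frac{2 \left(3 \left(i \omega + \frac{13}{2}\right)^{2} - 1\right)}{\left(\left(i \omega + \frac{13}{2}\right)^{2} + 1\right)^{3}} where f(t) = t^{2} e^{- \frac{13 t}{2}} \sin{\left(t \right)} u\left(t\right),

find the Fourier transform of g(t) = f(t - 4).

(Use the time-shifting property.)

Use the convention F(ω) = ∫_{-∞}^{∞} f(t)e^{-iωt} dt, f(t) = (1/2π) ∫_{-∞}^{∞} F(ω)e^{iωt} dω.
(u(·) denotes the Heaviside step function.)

F[g](ω) = \frac{32 \left(3 \left(2 i \omega + 13\right)^{2} - 4\right) e^{- 4 i \omega}}{\left(\left(2 i \omega + 13\right)^{2} + 4\right)^{3}}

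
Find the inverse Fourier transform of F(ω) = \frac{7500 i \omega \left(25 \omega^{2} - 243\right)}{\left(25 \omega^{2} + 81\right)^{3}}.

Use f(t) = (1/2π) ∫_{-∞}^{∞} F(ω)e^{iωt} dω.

f(t) = 3 t e^{- \frac{9 \left|{t}\right|}{5}} \left|{t}\right|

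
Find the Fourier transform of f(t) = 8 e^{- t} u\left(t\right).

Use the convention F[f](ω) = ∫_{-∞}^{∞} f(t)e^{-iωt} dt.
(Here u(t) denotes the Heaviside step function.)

F(ω) = \frac{8}{i \omega + 1}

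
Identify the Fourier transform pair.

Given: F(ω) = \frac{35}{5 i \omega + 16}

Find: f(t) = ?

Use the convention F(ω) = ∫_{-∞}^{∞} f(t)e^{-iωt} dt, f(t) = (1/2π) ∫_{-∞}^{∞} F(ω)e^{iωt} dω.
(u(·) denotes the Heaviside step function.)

f(t) = 7 e^{- \frac{16 t}{5}} u\left(t\right)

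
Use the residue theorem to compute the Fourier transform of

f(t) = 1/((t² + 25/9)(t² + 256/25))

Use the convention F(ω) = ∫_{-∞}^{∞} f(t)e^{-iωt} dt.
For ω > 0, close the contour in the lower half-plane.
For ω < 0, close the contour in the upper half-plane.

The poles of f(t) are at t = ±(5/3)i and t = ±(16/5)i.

Let g(z) = f(z)e^{-iωz}; for large |z| the factor e^{-iωz} decays in the lower half-plane when ω > 0 and in the upper half-plane when ω < 0.

Case ω > 0 (lower half-plane, clockwise contour ⇒ F(ω) = -2πi·ΣRes):
  Res_{z = - \frac{5 i}{3}} g(z) = \frac{135 i e^{- \frac{5 \omega}{3}}}{3358}
  Res_{z = - \frac{16 i}{5}} g(z) = - \frac{1125 i e^{- \frac{16 \omega}{5}}}{53728}
  F(ω) = -2πi·ΣRes = \frac{135 \pi e^{- \frac{5 \omega}{3}}}{1679} - \frac{1125 \pi e^{- \frac{16 \omega}{5}}}{26864}

Case ω < 0 (upper half-plane, counterclockwise contour ⇒ F(ω) = +2πi·ΣRes):
  Res_{z = \frac{5 i}{3}} g(z) = - \frac{135 i e^{\frac{5 \omega}{3}}}{3358}
  Res_{z = \frac{16 i}{5}} g(z) = \frac{1125 i e^{\frac{16 \omega}{5}}}{53728}
  F(ω) = 2πi·ΣRes = \frac{45 \pi \left(- 25 e^{\frac{16 \omega}{5}} + 48 e^{\frac{5 \omega}{3}}\right)}{26864}

Both cases combine into a single formula in |ω|:

F(ω) = \frac{135 \pi e^{- \frac{5 \left|{\omega}\right|}{3}}}{1679} - \frac{1125 \pi e^{- \frac{16 \left|{\omega}\right|}{5}}}{26864}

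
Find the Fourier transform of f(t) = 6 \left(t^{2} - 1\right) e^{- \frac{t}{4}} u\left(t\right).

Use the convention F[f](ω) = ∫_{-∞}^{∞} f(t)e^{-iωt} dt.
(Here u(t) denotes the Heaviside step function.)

F(ω) = \frac{24 \left(128 i \omega - \left(4 i \omega + 1\right)^{3} + 32\right)}{\left(4 i \omega + 1\right)^{4}}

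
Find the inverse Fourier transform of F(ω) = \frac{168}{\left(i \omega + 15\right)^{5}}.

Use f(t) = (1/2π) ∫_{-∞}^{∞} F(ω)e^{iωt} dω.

f(t) = 7 t^{4} e^{- 15 t} u\left(t\right)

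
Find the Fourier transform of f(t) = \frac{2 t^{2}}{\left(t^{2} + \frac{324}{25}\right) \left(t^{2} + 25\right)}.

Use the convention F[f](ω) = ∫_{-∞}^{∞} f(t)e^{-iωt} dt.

F(ω) = \frac{250 \pi e^{- 5 \left|{\omega}\right|}}{301} - \frac{180 \pi e^{- \frac{18 \left|{\omega}\right|}{5}}}{301}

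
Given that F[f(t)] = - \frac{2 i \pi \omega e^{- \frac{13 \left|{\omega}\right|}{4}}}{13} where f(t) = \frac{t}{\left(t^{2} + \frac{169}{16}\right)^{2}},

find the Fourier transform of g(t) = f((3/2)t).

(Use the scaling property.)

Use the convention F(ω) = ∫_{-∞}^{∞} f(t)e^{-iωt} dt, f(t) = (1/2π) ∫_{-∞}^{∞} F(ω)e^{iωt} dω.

F[g](ω) = - \frac{8 i \pi \omega e^{- \frac{13 \left|{\omega}\right|}{6}}}{117}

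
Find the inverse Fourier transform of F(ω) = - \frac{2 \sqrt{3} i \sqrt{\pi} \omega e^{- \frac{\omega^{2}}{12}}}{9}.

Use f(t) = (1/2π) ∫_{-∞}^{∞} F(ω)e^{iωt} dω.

f(t) = 4 t e^{- 3 t^{2}}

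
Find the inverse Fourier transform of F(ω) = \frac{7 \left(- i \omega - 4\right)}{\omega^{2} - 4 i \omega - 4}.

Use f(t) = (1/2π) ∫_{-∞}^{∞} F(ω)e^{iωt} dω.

f(t) = 7 \left(2 t + 1\right) e^{- 2 t} u\left(t\right)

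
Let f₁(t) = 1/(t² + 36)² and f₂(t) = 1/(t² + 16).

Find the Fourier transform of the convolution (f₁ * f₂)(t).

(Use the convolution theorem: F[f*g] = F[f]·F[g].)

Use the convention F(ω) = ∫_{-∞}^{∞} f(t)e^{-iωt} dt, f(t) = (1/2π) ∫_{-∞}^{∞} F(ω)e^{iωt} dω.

F[f₁*f₂](ω) = \frac{\pi^{2} \left(6 \left|{\omega}\right| + 1\right) e^{- 10 \left|{\omega}\right|}}{1728}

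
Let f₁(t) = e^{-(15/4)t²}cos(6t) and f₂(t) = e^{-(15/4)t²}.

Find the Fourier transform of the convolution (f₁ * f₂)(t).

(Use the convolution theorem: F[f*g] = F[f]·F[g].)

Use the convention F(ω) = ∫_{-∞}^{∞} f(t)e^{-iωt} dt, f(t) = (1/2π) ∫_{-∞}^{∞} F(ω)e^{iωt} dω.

F[f₁*f₂](ω) = \frac{2 \pi \left(e^{\frac{8 \omega}{5}} + 1\right) e^{- \frac{2 \omega^{2}}{15} - \frac{4 \omega}{5} - \frac{12}{5}}}{15}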